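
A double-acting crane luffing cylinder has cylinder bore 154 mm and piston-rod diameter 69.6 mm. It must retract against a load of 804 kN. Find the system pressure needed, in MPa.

Rod-side annular area A_ann = π/4 × (154² − 69.6²) = 14820 mm^2
Retraction: pressure acts on the annular area.
P = F / A = 804 kN / A

P ≈ 54.2 MPa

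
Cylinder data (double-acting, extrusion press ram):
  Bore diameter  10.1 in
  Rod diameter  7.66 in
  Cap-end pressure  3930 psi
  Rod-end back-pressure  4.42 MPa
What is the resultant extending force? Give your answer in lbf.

Cap-side area A_cap = π/4 × (10.1 in)² = 80.12 in^2
Rod-side annular area A_ann = π/4 × (10.1² − 7.66²) = 34.03 in^2
Net thrust = P_cap·A_cap − P_rod·A_ann = 3.149e5 lbf − 21820 lbf

F ≈ 2.93e5 lbf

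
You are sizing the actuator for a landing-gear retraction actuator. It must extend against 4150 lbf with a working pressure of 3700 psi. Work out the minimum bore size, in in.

Extension force acts on the full piston face: F = P × (π/4)D².
D = √(4F / (πP)) = √(4 × 4150 lbf / (π × 3700 psi))

D ≈ 1.20 in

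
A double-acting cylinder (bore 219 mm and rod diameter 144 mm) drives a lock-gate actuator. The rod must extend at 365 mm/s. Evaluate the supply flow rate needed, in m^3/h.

Cap-side area A_cap = π/4 × (219 mm)² = 37670 mm^2
Q = A × v

Q ≈ 49.5 m^3/h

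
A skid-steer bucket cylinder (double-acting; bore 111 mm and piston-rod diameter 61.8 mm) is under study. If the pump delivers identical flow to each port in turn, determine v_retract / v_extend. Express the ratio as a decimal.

v_ret/v_ext ≈ 1.45

Cap-side area A_cap = π/4 × (111 mm)² = 9677 mm^2
Rod-side annular area A_ann = π/4 × (111² − 61.8²) = 6677 mm^2
For equal Q, v ∝ 1/A, so v_ret/v_ext = A_cap/A_ann.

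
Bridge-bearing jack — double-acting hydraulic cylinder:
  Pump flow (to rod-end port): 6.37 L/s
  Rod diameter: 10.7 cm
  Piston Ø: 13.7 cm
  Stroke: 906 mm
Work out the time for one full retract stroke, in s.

Rod-side annular area A_ann = π/4 × (13.7² − 10.7²) = 57.49 cm^2
Swept volume V = A × L; t = V / Q = A·L / Q

t ≈ 0.818 s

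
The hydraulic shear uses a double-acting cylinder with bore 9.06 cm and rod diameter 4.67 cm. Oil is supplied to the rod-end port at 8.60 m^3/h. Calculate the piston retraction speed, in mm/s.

Rod-side annular area A_ann = π/4 × (9.06² − 4.67²) = 47.34 cm^2
Flow into the rod-end port fills the annular volume.
v = Q / A

v ≈ 505 mm/s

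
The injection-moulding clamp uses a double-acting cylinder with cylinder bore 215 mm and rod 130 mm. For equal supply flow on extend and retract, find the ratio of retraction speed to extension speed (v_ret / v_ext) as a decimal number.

Cap-side area A_cap = π/4 × (215 mm)² = 36310 mm^2
Rod-side annular area A_ann = π/4 × (215² − 130²) = 23030 mm^2
For equal Q, v ∝ 1/A, so v_ret/v_ext = A_cap/A_ann.

v_ret/v_ext ≈ 1.58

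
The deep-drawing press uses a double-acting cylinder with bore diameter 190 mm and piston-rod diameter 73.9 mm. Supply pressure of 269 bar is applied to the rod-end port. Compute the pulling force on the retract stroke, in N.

Rod-side annular area A_ann = π/4 × (190² − 73.9²) = 24060 mm^2
On retraction the pressure acts on the annular area (bore minus rod).
F = P × A_ann

F ≈ 6.47e5 N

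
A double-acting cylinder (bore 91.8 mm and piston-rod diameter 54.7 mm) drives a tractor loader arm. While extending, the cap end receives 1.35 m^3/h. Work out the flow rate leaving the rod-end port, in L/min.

Cap-side area A_cap = π/4 × (91.8 mm)² = 6619 mm^2
Rod-side annular area A_ann = π/4 × (91.8² − 54.7²) = 4269 mm^2
Piston speed v = Q_in/A_cap; rod-end outflow Q_out = v × A_ann = Q_in × A_ann/A_cap.

Q_out ≈ 14.5 L/min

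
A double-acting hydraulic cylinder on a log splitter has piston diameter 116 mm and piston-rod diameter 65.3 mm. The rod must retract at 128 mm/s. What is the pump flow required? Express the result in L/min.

Q ≈ 55.4 L/min

Rod-side annular area A_ann = π/4 × (116² − 65.3²) = 7219 mm^2
Q = A × v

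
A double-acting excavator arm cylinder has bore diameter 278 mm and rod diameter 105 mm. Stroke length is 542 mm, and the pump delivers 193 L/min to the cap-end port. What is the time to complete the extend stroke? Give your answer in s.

Cap-side area A_cap = π/4 × (278 mm)² = 60700 mm^2
Swept volume V = A × L; t = V / Q = A·L / Q

t ≈ 10.2 s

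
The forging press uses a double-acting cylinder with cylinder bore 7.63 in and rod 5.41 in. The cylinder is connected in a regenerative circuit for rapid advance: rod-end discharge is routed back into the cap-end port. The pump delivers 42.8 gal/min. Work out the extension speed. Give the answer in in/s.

v ≈ 7.17 in/s

In regeneration the rod-end outflow joins the pump flow into the cap end, so the net volume the pump must supply per unit advance equals the rod cross-section area.
Rod cross-section A_rod = π/4 × (5.41 in)² = 22.99 in^2
v = Q_pump / A_rod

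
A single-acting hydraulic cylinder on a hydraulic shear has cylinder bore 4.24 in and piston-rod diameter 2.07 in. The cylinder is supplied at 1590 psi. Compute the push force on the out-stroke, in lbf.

F ≈ 22500 lbf

Cap-side area A_cap = π/4 × (4.24 in)² = 14.12 in^2
F = P × A_cap = 1590 psi × A_cap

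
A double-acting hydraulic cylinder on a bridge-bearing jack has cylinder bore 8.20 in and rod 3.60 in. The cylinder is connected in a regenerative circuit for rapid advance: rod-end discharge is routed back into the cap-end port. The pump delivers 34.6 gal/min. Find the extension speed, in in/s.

In regeneration the rod-end outflow joins the pump flow into the cap end, so the net volume the pump must supply per unit advance equals the rod cross-section area.
Rod cross-section A_rod = π/4 × (3.60 in)² = 10.18 in^2
v = Q_pump / A_rod

v ≈ 13.1 in/s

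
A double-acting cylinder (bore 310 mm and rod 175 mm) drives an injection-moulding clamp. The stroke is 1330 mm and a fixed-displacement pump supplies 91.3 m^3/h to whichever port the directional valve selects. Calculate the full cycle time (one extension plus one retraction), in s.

t ≈ 6.65 s

Cap-side area A_cap = π/4 × (310 mm)² = 75480 mm^2
Rod-side annular area A_ann = π/4 × (310² − 175²) = 51420 mm^2
t_ext = A_cap·L/Q = 3.958 s
t_ret = A_ann·L/Q = 2.697 s
t_cycle = t_ext + t_ret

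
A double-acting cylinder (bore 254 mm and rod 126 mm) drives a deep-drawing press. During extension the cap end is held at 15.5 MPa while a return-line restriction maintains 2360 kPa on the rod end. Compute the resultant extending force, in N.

Cap-side area A_cap = π/4 × (254 mm)² = 50670 mm^2
Rod-side annular area A_ann = π/4 × (254² − 126²) = 38200 mm^2
Net thrust = P_cap·A_cap − P_rod·A_ann = 7.854e5 N − 90160 N

F ≈ 6.95e5 N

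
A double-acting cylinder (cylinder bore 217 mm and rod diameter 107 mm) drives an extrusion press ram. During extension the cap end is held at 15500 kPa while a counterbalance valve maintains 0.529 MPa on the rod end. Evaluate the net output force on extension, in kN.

Cap-side area A_cap = π/4 × (217 mm)² = 36980 mm^2
Rod-side annular area A_ann = π/4 × (217² − 107²) = 27990 mm^2
Net thrust = P_cap·A_cap − P_rod·A_ann = 573.2 kN − 14.81 kN

F ≈ 558 kN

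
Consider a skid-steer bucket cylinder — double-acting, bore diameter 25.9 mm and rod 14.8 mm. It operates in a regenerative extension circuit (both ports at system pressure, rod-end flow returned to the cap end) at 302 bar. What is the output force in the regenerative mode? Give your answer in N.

F ≈ 5200 N

With equal pressure on both faces, forces on the annular region cancel; the net push is pressure × rod cross-section.
Rod cross-section A_rod = π/4 × (14.8 mm)² = 172.0 mm^2
F = P × A_rod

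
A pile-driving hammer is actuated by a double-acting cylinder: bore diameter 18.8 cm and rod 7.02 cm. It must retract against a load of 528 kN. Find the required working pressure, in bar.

P ≈ 221 bar

Rod-side annular area A_ann = π/4 × (18.8² − 7.02²) = 238.9 cm^2
Retraction: pressure acts on the annular area.
P = F / A = 528 kN / A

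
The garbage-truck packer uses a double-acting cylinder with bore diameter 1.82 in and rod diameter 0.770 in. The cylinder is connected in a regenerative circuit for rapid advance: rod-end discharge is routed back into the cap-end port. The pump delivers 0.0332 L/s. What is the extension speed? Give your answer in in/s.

v ≈ 4.35 in/s

In regeneration the rod-end outflow joins the pump flow into the cap end, so the net volume the pump must supply per unit advance equals the rod cross-section area.
Rod cross-section A_rod = π/4 × (0.770 in)² = 0.4657 in^2
v = Q_pump / A_rod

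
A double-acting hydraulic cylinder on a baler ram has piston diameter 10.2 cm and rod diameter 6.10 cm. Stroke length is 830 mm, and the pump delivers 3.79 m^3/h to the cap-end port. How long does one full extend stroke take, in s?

Cap-side area A_cap = π/4 × (10.2 cm)² = 81.71 cm^2
Swept volume V = A × L; t = V / Q = A·L / Q

t ≈ 6.44 s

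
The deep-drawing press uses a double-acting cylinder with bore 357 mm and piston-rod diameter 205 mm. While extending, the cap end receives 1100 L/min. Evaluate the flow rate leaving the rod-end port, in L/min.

Q_out ≈ 737 L/min

Cap-side area A_cap = π/4 × (357 mm)² = 1.001e5 mm^2
Rod-side annular area A_ann = π/4 × (357² − 205²) = 67090 mm^2
Piston speed v = Q_in/A_cap; rod-end outflow Q_out = v × A_ann = Q_in × A_ann/A_cap.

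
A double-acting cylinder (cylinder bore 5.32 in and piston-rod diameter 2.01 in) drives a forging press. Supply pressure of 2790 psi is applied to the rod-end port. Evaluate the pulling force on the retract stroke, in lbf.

Rod-side annular area A_ann = π/4 × (5.32² − 2.01²) = 19.06 in^2
On retraction the pressure acts on the annular area (bore minus rod).
F = P × A_ann

F ≈ 53200 lbf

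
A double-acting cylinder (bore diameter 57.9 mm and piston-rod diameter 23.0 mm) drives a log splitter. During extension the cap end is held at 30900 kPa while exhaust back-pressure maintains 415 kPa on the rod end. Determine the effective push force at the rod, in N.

F ≈ 80400 N

Cap-side area A_cap = π/4 × (57.9 mm)² = 2633 mm^2
Rod-side annular area A_ann = π/4 × (57.9² − 23.0²) = 2218 mm^2
Net thrust = P_cap·A_cap − P_rod·A_ann = 81360 N − 920.3 N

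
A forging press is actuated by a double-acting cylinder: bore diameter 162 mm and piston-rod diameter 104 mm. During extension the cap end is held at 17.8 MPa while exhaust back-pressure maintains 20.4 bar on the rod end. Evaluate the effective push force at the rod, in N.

F ≈ 3.42e5 N

Cap-side area A_cap = π/4 × (162 mm)² = 20610 mm^2
Rod-side annular area A_ann = π/4 × (162² − 104²) = 12120 mm^2
Net thrust = P_cap·A_cap − P_rod·A_ann = 3.669e5 N − 24720 N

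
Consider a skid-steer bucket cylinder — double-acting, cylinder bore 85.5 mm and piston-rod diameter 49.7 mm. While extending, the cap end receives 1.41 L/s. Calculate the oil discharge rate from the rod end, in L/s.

Cap-side area A_cap = π/4 × (85.5 mm)² = 5741 mm^2
Rod-side annular area A_ann = π/4 × (85.5² − 49.7²) = 3801 mm^2
Piston speed v = Q_in/A_cap; rod-end outflow Q_out = v × A_ann = Q_in × A_ann/A_cap.

Q_out ≈ 0.934 L/s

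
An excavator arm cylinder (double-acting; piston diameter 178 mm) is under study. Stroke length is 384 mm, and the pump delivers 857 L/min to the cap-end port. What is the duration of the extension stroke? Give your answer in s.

t ≈ 0.669 s

Cap-side area A_cap = π/4 × (178 mm)² = 24880 mm^2
Swept volume V = A × L; t = V / Q = A·L / Q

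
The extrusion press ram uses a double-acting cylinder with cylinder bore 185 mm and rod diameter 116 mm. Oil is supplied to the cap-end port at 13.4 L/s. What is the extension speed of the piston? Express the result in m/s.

Cap-side area A_cap = π/4 × (185 mm)² = 26880 mm^2
v = Q / A

v ≈ 0.499 m/s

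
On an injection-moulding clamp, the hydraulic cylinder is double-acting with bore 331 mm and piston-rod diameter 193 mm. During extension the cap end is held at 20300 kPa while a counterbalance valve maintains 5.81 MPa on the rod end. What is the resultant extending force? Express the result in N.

F ≈ 1.42e6 N

Cap-side area A_cap = π/4 × (331 mm)² = 86050 mm^2
Rod-side annular area A_ann = π/4 × (331² − 193²) = 56790 mm^2
Net thrust = P_cap·A_cap − P_rod·A_ann = 1.747e6 N − 3.300e5 N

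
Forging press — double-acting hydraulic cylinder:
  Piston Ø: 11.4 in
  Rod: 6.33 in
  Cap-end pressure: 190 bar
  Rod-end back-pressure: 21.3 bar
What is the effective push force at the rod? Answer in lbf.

F ≈ 2.59e5 lbf

Cap-side area A_cap = π/4 × (11.4 in)² = 102.1 in^2
Rod-side annular area A_ann = π/4 × (11.4² − 6.33²) = 70.60 in^2
Net thrust = P_cap·A_cap − P_rod·A_ann = 2.813e5 lbf − 21810 lbf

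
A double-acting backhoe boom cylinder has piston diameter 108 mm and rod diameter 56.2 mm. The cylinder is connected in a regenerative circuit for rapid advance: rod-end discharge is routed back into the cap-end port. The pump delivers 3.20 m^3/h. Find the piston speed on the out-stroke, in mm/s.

In regeneration the rod-end outflow joins the pump flow into the cap end, so the net volume the pump must supply per unit advance equals the rod cross-section area.
Rod cross-section A_rod = π/4 × (56.2 mm)² = 2481 mm^2
v = Q_pump / A_rod

v ≈ 358 mm/s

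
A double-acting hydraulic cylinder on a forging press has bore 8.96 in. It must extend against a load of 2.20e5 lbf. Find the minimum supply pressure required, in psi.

Cap-side area A_cap = π/4 × (8.96 in)² = 63.05 in^2
P = F / A = 2.20e5 lbf / A

P ≈ 3490 psi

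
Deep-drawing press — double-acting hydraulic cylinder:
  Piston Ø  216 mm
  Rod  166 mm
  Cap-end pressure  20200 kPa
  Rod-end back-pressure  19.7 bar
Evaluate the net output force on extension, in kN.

F ≈ 711 kN

Cap-side area A_cap = π/4 × (216 mm)² = 36640 mm^2
Rod-side annular area A_ann = π/4 × (216² − 166²) = 15000 mm^2
Net thrust = P_cap·A_cap − P_rod·A_ann = 740.2 kN − 29.55 kN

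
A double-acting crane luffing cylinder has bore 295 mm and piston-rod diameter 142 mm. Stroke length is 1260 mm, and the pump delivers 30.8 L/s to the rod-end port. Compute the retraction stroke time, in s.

t ≈ 2.15 s

Rod-side annular area A_ann = π/4 × (295² − 142²) = 52510 mm^2
Swept volume V = A × L; t = V / Q = A·L / Q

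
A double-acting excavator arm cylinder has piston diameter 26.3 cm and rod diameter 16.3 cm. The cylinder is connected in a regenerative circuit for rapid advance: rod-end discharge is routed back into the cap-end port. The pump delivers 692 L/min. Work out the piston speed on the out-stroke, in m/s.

In regeneration the rod-end outflow joins the pump flow into the cap end, so the net volume the pump must supply per unit advance equals the rod cross-section area.
Rod cross-section A_rod = π/4 × (16.3 cm)² = 208.7 cm^2
v = Q_pump / A_rod

v ≈ 0.553 m/s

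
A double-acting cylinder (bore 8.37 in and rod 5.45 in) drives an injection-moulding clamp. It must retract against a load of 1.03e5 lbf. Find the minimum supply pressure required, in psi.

Rod-side annular area A_ann = π/4 × (8.37² − 5.45²) = 31.69 in^2
Retraction: pressure acts on the annular area.
P = F / A = 1.03e5 lbf / A

P ≈ 3250 psi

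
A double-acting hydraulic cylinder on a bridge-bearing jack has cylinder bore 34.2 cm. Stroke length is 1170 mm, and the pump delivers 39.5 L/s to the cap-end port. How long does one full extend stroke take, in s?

t ≈ 2.72 s

Cap-side area A_cap = π/4 × (34.2 cm)² = 918.6 cm^2
Swept volume V = A × L; t = V / Q = A·L / Q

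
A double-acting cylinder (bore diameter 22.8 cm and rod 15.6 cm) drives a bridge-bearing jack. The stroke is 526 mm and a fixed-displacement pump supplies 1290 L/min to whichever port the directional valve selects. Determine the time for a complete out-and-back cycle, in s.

t ≈ 1.53 s

Cap-side area A_cap = π/4 × (22.8 cm)² = 408.3 cm^2
Rod-side annular area A_ann = π/4 × (22.8² − 15.6²) = 217.1 cm^2
t_ext = A_cap·L/Q = 0.9989 s
t_ret = A_ann·L/Q = 0.5313 s
t_cycle = t_ext + t_ret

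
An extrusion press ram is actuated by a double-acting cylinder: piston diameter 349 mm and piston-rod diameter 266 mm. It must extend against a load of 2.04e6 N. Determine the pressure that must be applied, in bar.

Cap-side area A_cap = π/4 × (349 mm)² = 95660 mm^2
P = F / A = 2.04e6 N / A

P ≈ 213 bar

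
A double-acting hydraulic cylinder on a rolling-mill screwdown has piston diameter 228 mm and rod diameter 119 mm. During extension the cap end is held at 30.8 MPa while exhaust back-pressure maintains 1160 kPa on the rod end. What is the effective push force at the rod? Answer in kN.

Cap-side area A_cap = π/4 × (228 mm)² = 40830 mm^2
Rod-side annular area A_ann = π/4 × (228² − 119²) = 29710 mm^2
Net thrust = P_cap·A_cap − P_rod·A_ann = 1258 kN − 34.46 kN

F ≈ 1220 kN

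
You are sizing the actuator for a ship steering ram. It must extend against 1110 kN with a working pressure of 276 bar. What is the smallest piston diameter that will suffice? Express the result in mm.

Extension force acts on the full piston face: F = P × (π/4)D².
D = √(4F / (πP)) = √(4 × 1110 kN / (π × 276 bar))

D ≈ 226 mm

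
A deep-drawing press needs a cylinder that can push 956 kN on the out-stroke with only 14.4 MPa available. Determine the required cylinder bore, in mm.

Extension force acts on the full piston face: F = P × (π/4)D².
D = √(4F / (πP)) = √(4 × 956 kN / (π × 14.4 MPa))

D ≈ 291 mm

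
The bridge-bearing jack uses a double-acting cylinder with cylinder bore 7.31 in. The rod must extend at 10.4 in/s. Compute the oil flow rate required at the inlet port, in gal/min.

Cap-side area A_cap = π/4 × (7.31 in)² = 41.97 in^2
Q = A × v

Q ≈ 113 gal/min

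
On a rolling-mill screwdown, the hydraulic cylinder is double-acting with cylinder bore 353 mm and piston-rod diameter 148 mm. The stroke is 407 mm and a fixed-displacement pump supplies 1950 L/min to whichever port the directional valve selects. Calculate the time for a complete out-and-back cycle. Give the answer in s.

t ≈ 2.24 s

Cap-side area A_cap = π/4 × (353 mm)² = 97870 mm^2
Rod-side annular area A_ann = π/4 × (353² − 148²) = 80660 mm^2
t_ext = A_cap·L/Q = 1.226 s
t_ret = A_ann·L/Q = 1.010 s
t_cycle = t_ext + t_ret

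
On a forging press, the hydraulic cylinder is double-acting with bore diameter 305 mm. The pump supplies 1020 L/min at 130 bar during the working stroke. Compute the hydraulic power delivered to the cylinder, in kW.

W ≈ 221 kW

Hydraulic power = P × Q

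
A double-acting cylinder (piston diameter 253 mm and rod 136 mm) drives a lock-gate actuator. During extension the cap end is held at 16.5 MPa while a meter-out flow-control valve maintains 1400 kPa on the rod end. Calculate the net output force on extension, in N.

F ≈ 7.79e5 N

Cap-side area A_cap = π/4 × (253 mm)² = 50270 mm^2
Rod-side annular area A_ann = π/4 × (253² − 136²) = 35750 mm^2
Net thrust = P_cap·A_cap − P_rod·A_ann = 8.295e5 N − 50040 N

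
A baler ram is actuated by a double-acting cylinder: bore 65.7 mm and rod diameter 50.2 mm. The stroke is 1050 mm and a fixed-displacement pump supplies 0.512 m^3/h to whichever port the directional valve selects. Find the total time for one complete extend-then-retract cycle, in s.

Cap-side area A_cap = π/4 × (65.7 mm)² = 3390 mm^2
Rod-side annular area A_ann = π/4 × (65.7² − 50.2²) = 1411 mm^2
t_ext = A_cap·L/Q = 25.03 s
t_ret = A_ann·L/Q = 10.42 s
t_cycle = t_ext + t_ret

t ≈ 35.4 s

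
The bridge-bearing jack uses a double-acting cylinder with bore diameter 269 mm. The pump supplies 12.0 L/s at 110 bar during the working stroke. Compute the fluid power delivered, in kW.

Hydraulic power = P × Q

W ≈ 132 kW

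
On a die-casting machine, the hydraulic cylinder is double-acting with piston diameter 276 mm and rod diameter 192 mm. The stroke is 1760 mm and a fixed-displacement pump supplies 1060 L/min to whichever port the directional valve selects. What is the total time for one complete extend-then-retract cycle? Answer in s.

t ≈ 9.04 s

Cap-side area A_cap = π/4 × (276 mm)² = 59830 mm^2
Rod-side annular area A_ann = π/4 × (276² − 192²) = 30880 mm^2
t_ext = A_cap·L/Q = 5.960 s
t_ret = A_ann·L/Q = 3.076 s
t_cycle = t_ext + t_ret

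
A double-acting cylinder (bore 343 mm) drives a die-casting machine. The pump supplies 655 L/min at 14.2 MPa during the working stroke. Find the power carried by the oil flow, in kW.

W ≈ 155 kW

Hydraulic power = P × Q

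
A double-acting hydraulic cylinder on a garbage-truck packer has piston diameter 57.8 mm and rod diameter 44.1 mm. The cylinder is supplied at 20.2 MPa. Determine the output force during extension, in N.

F ≈ 53000 N

Cap-side area A_cap = π/4 × (57.8 mm)² = 2624 mm^2
F = P × A_cap = 20.2 MPa × A_cap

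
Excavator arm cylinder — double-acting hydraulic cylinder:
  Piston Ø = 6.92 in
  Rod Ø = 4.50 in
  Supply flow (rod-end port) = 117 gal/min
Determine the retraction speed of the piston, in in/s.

Rod-side annular area A_ann = π/4 × (6.92² − 4.50²) = 21.71 in^2
Flow into the rod-end port fills the annular volume.
v = Q / A

v ≈ 20.8 in/s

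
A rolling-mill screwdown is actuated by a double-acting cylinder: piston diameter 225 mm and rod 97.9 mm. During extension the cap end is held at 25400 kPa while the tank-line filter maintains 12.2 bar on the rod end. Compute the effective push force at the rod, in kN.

F ≈ 971 kN

Cap-side area A_cap = π/4 × (225 mm)² = 39760 mm^2
Rod-side annular area A_ann = π/4 × (225² − 97.9²) = 32230 mm^2
Net thrust = P_cap·A_cap − P_rod·A_ann = 1010 kN − 39.32 kN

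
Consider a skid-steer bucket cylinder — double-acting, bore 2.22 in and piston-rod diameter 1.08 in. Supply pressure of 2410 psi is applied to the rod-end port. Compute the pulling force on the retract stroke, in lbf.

F ≈ 7120 lbf

Rod-side annular area A_ann = π/4 × (2.22² − 1.08²) = 2.955 in^2
On retraction the pressure acts on the annular area (bore minus rod).
F = P × A_ann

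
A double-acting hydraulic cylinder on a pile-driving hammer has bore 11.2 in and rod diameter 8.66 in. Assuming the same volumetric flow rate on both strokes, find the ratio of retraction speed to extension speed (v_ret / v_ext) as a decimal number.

Cap-side area A_cap = π/4 × (11.2 in)² = 98.52 in^2
Rod-side annular area A_ann = π/4 × (11.2² − 8.66²) = 39.62 in^2
For equal Q, v ∝ 1/A, so v_ret/v_ext = A_cap/A_ann.

v_ret/v_ext ≈ 2.49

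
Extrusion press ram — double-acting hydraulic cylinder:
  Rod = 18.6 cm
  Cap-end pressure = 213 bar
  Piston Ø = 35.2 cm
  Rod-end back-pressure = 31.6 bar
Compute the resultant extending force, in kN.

Cap-side area A_cap = π/4 × (35.2 cm)² = 973.1 cm^2
Rod-side annular area A_ann = π/4 × (35.2² − 18.6²) = 701.4 cm^2
Net thrust = P_cap·A_cap − P_rod·A_ann = 2073 kN − 221.6 kN

F ≈ 1850 kN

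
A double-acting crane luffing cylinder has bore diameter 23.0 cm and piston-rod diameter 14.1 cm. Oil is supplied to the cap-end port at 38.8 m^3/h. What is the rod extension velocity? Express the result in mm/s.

v ≈ 259 mm/s

Cap-side area A_cap = π/4 × (23.0 cm)² = 415.5 cm^2
v = Q / A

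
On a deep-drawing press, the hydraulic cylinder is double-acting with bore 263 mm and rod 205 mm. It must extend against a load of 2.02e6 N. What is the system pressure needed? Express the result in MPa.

Cap-side area A_cap = π/4 × (263 mm)² = 54330 mm^2
P = F / A = 2.02e6 N / A

P ≈ 37.2 MPa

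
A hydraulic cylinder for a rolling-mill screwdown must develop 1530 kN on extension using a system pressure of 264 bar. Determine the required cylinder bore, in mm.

D ≈ 272 mm

Extension force acts on the full piston face: F = P × (π/4)D².
D = √(4F / (πP)) = √(4 × 1530 kN / (π × 264 bar))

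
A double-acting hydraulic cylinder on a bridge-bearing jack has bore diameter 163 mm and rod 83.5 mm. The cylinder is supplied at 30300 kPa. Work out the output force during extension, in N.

F ≈ 6.32e5 N

Cap-side area A_cap = π/4 × (163 mm)² = 20870 mm^2
F = P × A_cap = 30300 kPa × A_cap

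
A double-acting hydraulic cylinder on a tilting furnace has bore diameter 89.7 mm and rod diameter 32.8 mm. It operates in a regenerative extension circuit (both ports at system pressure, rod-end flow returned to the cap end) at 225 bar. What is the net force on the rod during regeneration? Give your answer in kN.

F ≈ 19.0 kN

With equal pressure on both faces, forces on the annular region cancel; the net push is pressure × rod cross-section.
Rod cross-section A_rod = π/4 × (32.8 mm)² = 845.0 mm^2
F = P × A_rod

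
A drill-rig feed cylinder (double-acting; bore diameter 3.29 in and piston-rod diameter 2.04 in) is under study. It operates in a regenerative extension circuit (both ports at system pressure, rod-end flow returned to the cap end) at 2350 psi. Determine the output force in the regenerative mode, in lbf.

F ≈ 7680 lbf

With equal pressure on both faces, forces on the annular region cancel; the net push is pressure × rod cross-section.
Rod cross-section A_rod = π/4 × (2.04 in)² = 3.269 in^2
F = P × A_rod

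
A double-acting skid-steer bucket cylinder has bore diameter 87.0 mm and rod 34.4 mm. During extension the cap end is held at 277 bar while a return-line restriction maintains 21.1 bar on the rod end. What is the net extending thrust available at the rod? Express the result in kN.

Cap-side area A_cap = π/4 × (87.0 mm)² = 5945 mm^2
Rod-side annular area A_ann = π/4 × (87.0² − 34.4²) = 5015 mm^2
Net thrust = P_cap·A_cap − P_rod·A_ann = 164.7 kN − 10.58 kN

F ≈ 154 kN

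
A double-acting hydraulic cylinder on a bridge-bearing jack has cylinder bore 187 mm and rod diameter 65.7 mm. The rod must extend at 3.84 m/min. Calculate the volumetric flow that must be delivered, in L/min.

Q ≈ 105 L/min

Cap-side area A_cap = π/4 × (187 mm)² = 27460 mm^2
Q = A × v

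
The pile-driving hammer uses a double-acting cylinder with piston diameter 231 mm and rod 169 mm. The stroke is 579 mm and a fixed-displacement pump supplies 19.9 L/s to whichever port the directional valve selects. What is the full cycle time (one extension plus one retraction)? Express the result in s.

Cap-side area A_cap = π/4 × (231 mm)² = 41910 mm^2
Rod-side annular area A_ann = π/4 × (231² − 169²) = 19480 mm^2
t_ext = A_cap·L/Q = 1.219 s
t_ret = A_ann·L/Q = 0.5667 s
t_cycle = t_ext + t_ret

t ≈ 1.79 s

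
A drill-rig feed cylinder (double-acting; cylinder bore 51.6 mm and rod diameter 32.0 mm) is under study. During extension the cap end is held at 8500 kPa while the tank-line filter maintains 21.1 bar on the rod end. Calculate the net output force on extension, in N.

F ≈ 15100 N

Cap-side area A_cap = π/4 × (51.6 mm)² = 2091 mm^2
Rod-side annular area A_ann = π/4 × (51.6² − 32.0²) = 1287 mm^2
Net thrust = P_cap·A_cap − P_rod·A_ann = 17770 N − 2715 N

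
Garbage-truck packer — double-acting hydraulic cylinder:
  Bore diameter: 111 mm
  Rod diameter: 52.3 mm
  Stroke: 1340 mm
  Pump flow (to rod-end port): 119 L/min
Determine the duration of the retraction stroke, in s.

t ≈ 5.09 s

Rod-side annular area A_ann = π/4 × (111² − 52.3²) = 7529 mm^2
Swept volume V = A × L; t = V / Q = A·L / Q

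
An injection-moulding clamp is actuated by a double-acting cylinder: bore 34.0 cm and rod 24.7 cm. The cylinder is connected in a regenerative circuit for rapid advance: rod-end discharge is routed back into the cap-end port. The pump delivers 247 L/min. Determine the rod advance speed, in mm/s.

In regeneration the rod-end outflow joins the pump flow into the cap end, so the net volume the pump must supply per unit advance equals the rod cross-section area.
Rod cross-section A_rod = π/4 × (24.7 cm)² = 479.2 cm^2
v = Q_pump / A_rod

v ≈ 85.9 mm/s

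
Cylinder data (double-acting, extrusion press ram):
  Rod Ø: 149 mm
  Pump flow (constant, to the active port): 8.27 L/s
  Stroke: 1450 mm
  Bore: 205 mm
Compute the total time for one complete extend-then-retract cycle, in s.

t ≈ 8.52 s

Cap-side area A_cap = π/4 × (205 mm)² = 33010 mm^2
Rod-side annular area A_ann = π/4 × (205² − 149²) = 15570 mm^2
t_ext = A_cap·L/Q = 5.787 s
t_ret = A_ann·L/Q = 2.730 s
t_cycle = t_ext + t_ret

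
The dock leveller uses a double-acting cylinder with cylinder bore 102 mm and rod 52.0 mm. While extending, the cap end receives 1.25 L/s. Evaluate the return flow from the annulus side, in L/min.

Q_out ≈ 55.5 L/min

Cap-side area A_cap = π/4 × (102 mm)² = 8171 mm^2
Rod-side annular area A_ann = π/4 × (102² − 52.0²) = 6048 mm^2
Piston speed v = Q_in/A_cap; rod-end outflow Q_out = v × A_ann = Q_in × A_ann/A_cap.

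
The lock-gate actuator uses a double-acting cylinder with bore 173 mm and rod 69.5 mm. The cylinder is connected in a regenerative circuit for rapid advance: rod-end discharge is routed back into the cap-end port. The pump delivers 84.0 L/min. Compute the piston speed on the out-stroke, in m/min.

In regeneration the rod-end outflow joins the pump flow into the cap end, so the net volume the pump must supply per unit advance equals the rod cross-section area.
Rod cross-section A_rod = π/4 × (69.5 mm)² = 3794 mm^2
v = Q_pump / A_rod

v ≈ 22.1 m/min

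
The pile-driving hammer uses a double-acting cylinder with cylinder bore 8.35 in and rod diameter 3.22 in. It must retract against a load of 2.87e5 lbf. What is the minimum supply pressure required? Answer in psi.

Rod-side annular area A_ann = π/4 × (8.35² − 3.22²) = 46.62 in^2
Retraction: pressure acts on the annular area.
P = F / A = 2.87e5 lbf / A

P ≈ 6160 psi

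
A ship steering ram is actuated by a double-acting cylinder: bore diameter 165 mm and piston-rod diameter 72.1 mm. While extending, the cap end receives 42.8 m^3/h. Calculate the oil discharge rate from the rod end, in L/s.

Cap-side area A_cap = π/4 × (165 mm)² = 21380 mm^2
Rod-side annular area A_ann = π/4 × (165² − 72.1²) = 17300 mm^2
Piston speed v = Q_in/A_cap; rod-end outflow Q_out = v × A_ann = Q_in × A_ann/A_cap.

Q_out ≈ 9.62 L/s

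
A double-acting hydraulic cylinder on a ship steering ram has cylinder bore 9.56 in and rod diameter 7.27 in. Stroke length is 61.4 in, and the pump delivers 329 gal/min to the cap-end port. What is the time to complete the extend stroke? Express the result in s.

Cap-side area A_cap = π/4 × (9.56 in)² = 71.78 in^2
Swept volume V = A × L; t = V / Q = A·L / Q

t ≈ 3.48 s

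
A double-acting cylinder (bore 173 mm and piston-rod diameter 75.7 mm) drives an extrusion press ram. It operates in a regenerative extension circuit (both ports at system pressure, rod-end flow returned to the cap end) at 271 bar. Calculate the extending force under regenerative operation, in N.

With equal pressure on both faces, forces on the annular region cancel; the net push is pressure × rod cross-section.
Rod cross-section A_rod = π/4 × (75.7 mm)² = 4501 mm^2
F = P × A_rod

F ≈ 1.22e5 N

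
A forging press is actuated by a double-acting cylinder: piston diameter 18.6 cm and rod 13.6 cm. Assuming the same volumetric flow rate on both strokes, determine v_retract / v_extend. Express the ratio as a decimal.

Cap-side area A_cap = π/4 × (18.6 cm)² = 271.7 cm^2
Rod-side annular area A_ann = π/4 × (18.6² − 13.6²) = 126.4 cm^2
For equal Q, v ∝ 1/A, so v_ret/v_ext = A_cap/A_ann.

v_ret/v_ext ≈ 2.15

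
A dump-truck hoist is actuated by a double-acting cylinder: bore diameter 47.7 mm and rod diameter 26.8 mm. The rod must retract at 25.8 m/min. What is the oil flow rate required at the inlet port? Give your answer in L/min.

Rod-side annular area A_ann = π/4 × (47.7² − 26.8²) = 1223 mm^2
Q = A × v

Q ≈ 31.6 L/min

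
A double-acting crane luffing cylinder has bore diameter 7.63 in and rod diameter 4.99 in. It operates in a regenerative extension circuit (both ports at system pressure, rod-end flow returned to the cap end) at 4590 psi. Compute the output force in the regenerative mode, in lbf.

With equal pressure on both faces, forces on the annular region cancel; the net push is pressure × rod cross-section.
Rod cross-section A_rod = π/4 × (4.99 in)² = 19.56 in^2
F = P × A_rod

F ≈ 89800 lbf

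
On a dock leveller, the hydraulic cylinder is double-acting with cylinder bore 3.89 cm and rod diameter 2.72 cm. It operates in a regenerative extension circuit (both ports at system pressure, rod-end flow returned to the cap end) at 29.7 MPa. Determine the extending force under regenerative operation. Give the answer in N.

With equal pressure on both faces, forces on the annular region cancel; the net push is pressure × rod cross-section.
Rod cross-section A_rod = π/4 × (2.72 cm)² = 5.811 cm^2
F = P × A_rod

F ≈ 17300 N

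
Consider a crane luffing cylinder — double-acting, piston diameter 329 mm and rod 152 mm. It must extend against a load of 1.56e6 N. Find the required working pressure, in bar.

Cap-side area A_cap = π/4 × (329 mm)² = 85010 mm^2
P = F / A = 1.56e6 N / A

P ≈ 184 bar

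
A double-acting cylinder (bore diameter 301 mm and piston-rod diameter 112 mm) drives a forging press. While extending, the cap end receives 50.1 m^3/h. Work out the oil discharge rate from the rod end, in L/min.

Cap-side area A_cap = π/4 × (301 mm)² = 71160 mm^2
Rod-side annular area A_ann = π/4 × (301² − 112²) = 61310 mm^2
Piston speed v = Q_in/A_cap; rod-end outflow Q_out = v × A_ann = Q_in × A_ann/A_cap.

Q_out ≈ 719 L/min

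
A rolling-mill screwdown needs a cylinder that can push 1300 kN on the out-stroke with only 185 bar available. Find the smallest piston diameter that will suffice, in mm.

Extension force acts on the full piston face: F = P × (π/4)D².
D = √(4F / (πP)) = √(4 × 1300 kN / (π × 185 bar))

D ≈ 299 mm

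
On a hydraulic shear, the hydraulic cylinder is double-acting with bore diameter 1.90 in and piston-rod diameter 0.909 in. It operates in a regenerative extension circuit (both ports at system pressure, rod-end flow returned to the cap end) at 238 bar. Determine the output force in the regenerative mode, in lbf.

With equal pressure on both faces, forces on the annular region cancel; the net push is pressure × rod cross-section.
Rod cross-section A_rod = π/4 × (0.909 in)² = 0.6490 in^2
F = P × A_rod

F ≈ 2240 lbf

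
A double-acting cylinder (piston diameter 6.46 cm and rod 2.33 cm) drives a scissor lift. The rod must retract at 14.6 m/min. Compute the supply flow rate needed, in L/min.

Rod-side annular area A_ann = π/4 × (6.46² − 2.33²) = 28.51 cm^2
Q = A × v

Q ≈ 41.6 L/min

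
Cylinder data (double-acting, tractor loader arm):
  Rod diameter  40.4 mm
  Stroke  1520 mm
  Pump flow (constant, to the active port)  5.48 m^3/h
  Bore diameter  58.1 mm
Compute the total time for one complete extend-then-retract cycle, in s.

Cap-side area A_cap = π/4 × (58.1 mm)² = 2651 mm^2
Rod-side annular area A_ann = π/4 × (58.1² − 40.4²) = 1369 mm^2
t_ext = A_cap·L/Q = 2.647 s
t_ret = A_ann·L/Q = 1.367 s
t_cycle = t_ext + t_ret

t ≈ 4.01 s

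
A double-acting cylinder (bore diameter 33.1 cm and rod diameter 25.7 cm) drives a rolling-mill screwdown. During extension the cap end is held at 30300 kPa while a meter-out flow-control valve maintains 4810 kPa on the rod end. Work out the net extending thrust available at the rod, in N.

F ≈ 2.44e6 N

Cap-side area A_cap = π/4 × (33.1 cm)² = 860.5 cm^2
Rod-side annular area A_ann = π/4 × (33.1² − 25.7²) = 341.7 cm^2
Net thrust = P_cap·A_cap − P_rod·A_ann = 2.607e6 N − 1.644e5 N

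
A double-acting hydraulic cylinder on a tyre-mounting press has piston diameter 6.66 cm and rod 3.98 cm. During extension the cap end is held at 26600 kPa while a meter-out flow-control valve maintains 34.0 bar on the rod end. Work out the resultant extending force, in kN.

F ≈ 85.1 kN

Cap-side area A_cap = π/4 × (6.66 cm)² = 34.84 cm^2
Rod-side annular area A_ann = π/4 × (6.66² − 3.98²) = 22.40 cm^2
Net thrust = P_cap·A_cap − P_rod·A_ann = 92.67 kN − 7.615 kN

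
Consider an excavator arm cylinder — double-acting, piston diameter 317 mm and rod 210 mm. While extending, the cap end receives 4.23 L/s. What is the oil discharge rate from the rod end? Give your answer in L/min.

Cap-side area A_cap = π/4 × (317 mm)² = 78920 mm^2
Rod-side annular area A_ann = π/4 × (317² − 210²) = 44290 mm^2
Piston speed v = Q_in/A_cap; rod-end outflow Q_out = v × A_ann = Q_in × A_ann/A_cap.

Q_out ≈ 142 L/min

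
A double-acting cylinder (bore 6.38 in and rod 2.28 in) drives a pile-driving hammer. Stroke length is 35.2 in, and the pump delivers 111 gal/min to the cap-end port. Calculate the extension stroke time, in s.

t ≈ 2.63 s

Cap-side area A_cap = π/4 × (6.38 in)² = 31.97 in^2
Swept volume V = A × L; t = V / Q = A·L / Q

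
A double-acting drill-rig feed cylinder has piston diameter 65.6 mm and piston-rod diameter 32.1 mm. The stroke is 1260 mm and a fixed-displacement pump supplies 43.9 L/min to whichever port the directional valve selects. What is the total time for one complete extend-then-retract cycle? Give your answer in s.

t ≈ 10.2 s

Cap-side area A_cap = π/4 × (65.6 mm)² = 3380 mm^2
Rod-side annular area A_ann = π/4 × (65.6² − 32.1²) = 2571 mm^2
t_ext = A_cap·L/Q = 5.820 s
t_ret = A_ann·L/Q = 4.427 s
t_cycle = t_ext + t_ret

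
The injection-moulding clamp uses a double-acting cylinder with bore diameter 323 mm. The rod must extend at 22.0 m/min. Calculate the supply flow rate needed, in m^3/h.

Cap-side area A_cap = π/4 × (323 mm)² = 81940 mm^2
Q = A × v

Q ≈ 108 m^3/h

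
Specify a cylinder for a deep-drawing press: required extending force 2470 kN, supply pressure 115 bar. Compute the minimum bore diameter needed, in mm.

D ≈ 523 mm

Extension force acts on the full piston face: F = P × (π/4)D².
D = √(4F / (πP)) = √(4 × 2470 kN / (π × 115 bar))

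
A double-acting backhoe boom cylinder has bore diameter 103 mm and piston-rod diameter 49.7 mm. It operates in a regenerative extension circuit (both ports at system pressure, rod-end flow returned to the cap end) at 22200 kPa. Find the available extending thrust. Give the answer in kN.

F ≈ 43.1 kN

With equal pressure on both faces, forces on the annular region cancel; the net push is pressure × rod cross-section.
Rod cross-section A_rod = π/4 × (49.7 mm)² = 1940 mm^2
F = P × A_rod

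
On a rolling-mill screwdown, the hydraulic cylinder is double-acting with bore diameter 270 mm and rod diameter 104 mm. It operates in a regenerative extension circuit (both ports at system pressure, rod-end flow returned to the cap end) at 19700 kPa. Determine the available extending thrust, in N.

F ≈ 1.67e5 N

With equal pressure on both faces, forces on the annular region cancel; the net push is pressure × rod cross-section.
Rod cross-section A_rod = π/4 × (104 mm)² = 8495 mm^2
F = P × A_rod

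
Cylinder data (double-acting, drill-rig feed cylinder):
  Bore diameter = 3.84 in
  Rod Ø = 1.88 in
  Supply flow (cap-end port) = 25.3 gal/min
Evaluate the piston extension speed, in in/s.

Cap-side area A_cap = π/4 × (3.84 in)² = 11.58 in^2
v = Q / A

v ≈ 8.41 in/s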